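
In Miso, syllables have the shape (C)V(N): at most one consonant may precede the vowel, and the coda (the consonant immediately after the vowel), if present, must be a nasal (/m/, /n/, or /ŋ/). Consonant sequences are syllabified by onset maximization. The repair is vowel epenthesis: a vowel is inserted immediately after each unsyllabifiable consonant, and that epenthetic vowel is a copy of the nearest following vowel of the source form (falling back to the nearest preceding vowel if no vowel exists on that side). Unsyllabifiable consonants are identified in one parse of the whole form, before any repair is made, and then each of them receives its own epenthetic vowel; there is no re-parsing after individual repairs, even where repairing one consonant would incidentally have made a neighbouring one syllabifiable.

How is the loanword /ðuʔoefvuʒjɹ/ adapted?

The consonants /f/, /ʒ/, /j/, /ɹ/ cannot be parsed into a legal (C)V(N) syllable (only a nasal (/m/, /n/, or /ŋ/) is licensed in coda position; onsets are limited to one consonant).
Each unlicensed consonant becomes the onset of a new syllable: /f/ → /fu/, /ʒ/ → /ʒu/, /j/ → /ju/, /ɹ/ → /ɹu/.

ðuʔoefuvuʒujuɹu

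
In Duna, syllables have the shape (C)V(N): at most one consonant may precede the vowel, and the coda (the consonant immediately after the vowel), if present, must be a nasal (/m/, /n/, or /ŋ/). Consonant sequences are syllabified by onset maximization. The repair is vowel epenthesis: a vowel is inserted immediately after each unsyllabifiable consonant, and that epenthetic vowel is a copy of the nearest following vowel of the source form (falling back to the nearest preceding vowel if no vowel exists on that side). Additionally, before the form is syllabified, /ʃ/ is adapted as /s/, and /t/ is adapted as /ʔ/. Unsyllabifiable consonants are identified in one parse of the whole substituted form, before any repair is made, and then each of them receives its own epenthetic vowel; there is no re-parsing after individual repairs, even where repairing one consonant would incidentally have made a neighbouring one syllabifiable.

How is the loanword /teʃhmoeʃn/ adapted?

Substitution: /t/ → /ʔ/, /ʃ/ → /s/, giving /ʔeshmoesn/.
The consonants /s/, /h/, /s/, /n/ cannot be parsed into a legal (C)V(N) syllable (only a nasal (/m/, /n/, or /ŋ/) is licensed in coda position; onsets are limited to one consonant).
Each unlicensed consonant becomes the onset of a new syllable: /s/ → /so/, /h/ → /ho/, /s/ → /se/, /n/ → /ne/.

ʔesohomoesene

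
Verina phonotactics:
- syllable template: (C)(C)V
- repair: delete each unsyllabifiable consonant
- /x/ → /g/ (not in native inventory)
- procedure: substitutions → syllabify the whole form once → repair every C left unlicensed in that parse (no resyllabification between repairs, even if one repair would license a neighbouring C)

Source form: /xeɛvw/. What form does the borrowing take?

geɛ

Substitution: /x/ → /g/, giving /geɛvw/.
Under (C)(C)V, the unsyllabifiable consonants are /v/, /w/ (no codas are permitted; onsets may contain at most 2 consonants).
Deletion applies to /v/, /w/.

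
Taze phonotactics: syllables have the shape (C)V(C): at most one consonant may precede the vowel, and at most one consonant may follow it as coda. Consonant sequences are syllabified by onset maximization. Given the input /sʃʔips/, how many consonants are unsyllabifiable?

3

Under (C)V(C), the unsyllabifiable consonants are /s/, /ʃ/, /s/ (at most one coda consonant is licensed; onsets are limited to one consonant).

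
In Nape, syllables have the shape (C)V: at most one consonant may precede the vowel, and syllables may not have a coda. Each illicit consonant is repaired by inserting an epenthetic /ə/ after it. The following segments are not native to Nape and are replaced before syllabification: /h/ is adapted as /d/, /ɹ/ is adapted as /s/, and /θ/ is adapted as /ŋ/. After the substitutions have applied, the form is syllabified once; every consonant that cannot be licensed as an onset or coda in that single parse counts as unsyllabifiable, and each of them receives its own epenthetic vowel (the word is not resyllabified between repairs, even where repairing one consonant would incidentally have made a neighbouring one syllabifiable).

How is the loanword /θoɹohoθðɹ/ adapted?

Substitution: /θ/ → /ŋ/, /ɹ/ → /s/, /h/ → /d/, giving /ŋosodoŋðs/.
The consonants /ŋ/, /ð/, /s/ cannot be parsed into a legal (C)V syllable (no codas are permitted; onsets are limited to one consonant).
Each unlicensed consonant becomes the onset of a new syllable: /ŋ/ → /ŋə/, /ð/ → /ðə/, /s/ → /sə/.

ŋosodoŋəðəsə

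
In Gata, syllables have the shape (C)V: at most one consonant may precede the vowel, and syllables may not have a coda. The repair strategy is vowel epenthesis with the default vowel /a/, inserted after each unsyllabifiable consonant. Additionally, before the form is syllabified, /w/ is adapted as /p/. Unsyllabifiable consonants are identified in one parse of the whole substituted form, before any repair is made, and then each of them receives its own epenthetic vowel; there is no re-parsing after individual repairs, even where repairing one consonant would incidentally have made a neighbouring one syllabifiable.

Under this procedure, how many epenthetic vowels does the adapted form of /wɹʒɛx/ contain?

3

After substitution the input is /pɹʒɛx/.
The unsyllabifiable consonants are /p/, /ɹ/, /x/; each receives one epenthetic vowel.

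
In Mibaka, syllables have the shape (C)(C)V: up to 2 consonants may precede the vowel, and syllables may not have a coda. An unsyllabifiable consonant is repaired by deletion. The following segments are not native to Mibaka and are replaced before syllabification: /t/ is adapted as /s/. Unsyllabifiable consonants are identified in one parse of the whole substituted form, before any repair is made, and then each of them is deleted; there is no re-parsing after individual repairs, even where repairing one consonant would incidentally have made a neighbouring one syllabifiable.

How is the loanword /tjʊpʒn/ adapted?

Substitution: /t/ → /s/, giving /sjʊpʒn/.
Under (C)(C)V, the unsyllabifiable consonants are /p/, /ʒ/, /n/ (no codas are permitted; onsets may contain at most 2 consonants).
Each unlicensed consonant is deleted: /p/, /ʒ/, /n/.

sjʊ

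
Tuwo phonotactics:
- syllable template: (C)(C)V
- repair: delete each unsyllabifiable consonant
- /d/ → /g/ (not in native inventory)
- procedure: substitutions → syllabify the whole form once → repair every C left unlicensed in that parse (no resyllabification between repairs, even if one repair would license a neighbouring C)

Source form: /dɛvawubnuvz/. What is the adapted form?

gɛvawubnu

Substitution: /d/ → /g/, giving /gɛvawubnuvz/.
Syllabifying with onset maximization leaves /v/, /z/ stranded (no codas are permitted; onsets may contain at most 2 consonants).
Deleting the stranded consonants removes /v/, /z/.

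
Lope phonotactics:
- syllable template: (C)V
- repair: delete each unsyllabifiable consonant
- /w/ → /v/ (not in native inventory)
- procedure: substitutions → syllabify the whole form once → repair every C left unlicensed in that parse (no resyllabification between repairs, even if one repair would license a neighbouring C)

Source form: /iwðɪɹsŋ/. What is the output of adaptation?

Substitution: /w/ → /v/, giving /ivðɪɹsŋ/.
Under (C)V, the unsyllabifiable consonants are /v/, /ɹ/, /s/, /ŋ/ (no codas are permitted; onsets are limited to one consonant).
Deleting the stranded consonants removes /v/, /ɹ/, /s/, /ŋ/.

iðɪ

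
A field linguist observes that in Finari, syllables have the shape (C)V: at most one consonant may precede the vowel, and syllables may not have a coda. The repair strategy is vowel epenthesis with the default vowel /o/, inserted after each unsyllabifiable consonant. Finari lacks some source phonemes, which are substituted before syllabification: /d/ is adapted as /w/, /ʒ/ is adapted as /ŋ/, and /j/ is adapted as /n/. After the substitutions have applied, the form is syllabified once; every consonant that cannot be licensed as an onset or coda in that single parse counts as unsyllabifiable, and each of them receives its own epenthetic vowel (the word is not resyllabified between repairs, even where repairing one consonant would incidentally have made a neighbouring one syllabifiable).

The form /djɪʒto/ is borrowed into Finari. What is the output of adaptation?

Substitution: /d/ → /w/, /j/ → /n/, /ʒ/ → /ŋ/, giving /wnɪŋto/.
Syllabifying with onset maximization leaves /w/, /ŋ/ stranded (no codas are permitted; onsets are limited to one consonant).
Inserting the epenthetic vowel yields /w/ → /wo/, /ŋ/ → /ŋo/.

wonɪŋoto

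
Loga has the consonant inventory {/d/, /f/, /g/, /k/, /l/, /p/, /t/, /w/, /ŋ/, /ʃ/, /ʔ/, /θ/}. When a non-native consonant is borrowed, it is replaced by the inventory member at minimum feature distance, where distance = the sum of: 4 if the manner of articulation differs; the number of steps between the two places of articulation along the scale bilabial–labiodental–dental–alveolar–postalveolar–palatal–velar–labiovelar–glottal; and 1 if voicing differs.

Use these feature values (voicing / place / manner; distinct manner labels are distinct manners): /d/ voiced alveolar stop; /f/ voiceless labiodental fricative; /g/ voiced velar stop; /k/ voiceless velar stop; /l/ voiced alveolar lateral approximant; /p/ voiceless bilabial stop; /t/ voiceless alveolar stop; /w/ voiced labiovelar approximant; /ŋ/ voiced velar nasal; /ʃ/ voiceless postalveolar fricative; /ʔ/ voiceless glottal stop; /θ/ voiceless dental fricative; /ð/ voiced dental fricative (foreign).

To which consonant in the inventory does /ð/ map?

/θ/ is closest: same manner (fricative), place distance 0 (dental→dental), voicing differs (+1); total 1. Next closest is /f/ at distance 2.

θ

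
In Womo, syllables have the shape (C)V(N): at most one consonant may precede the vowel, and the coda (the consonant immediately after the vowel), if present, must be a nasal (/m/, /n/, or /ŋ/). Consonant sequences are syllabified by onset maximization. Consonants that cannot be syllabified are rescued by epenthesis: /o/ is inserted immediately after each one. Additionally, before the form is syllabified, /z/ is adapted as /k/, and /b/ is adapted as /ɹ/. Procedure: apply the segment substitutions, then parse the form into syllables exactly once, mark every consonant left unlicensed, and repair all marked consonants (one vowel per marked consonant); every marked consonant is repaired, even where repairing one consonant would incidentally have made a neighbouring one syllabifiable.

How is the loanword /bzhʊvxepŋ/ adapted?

Substitution: /b/ → /ɹ/, /z/ → /k/, giving /ɹkhʊvxepŋ/.
Under (C)V(N), the unsyllabifiable consonants are /ɹ/, /k/, /v/, /p/, /ŋ/ (only a nasal (/m/, /n/, or /ŋ/) is licensed in coda position; onsets are limited to one consonant).
Each unlicensed consonant becomes the onset of a new syllable: /ɹ/ → /ɹo/, /k/ → /ko/, /v/ → /vo/, /p/ → /po/, /ŋ/ → /ŋo/.

ɹokohʊvoxepoŋo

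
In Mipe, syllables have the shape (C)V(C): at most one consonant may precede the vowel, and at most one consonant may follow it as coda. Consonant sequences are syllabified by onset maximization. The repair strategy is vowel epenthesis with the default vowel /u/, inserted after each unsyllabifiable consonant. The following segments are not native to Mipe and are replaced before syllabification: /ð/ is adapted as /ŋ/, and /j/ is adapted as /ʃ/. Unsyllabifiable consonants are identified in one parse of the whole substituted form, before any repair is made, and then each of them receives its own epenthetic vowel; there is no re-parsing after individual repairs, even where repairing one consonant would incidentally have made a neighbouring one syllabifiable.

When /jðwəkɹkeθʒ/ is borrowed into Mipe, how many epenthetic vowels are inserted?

After substitution the input is /ʃŋwəkɹkeθʒ/.
The unsyllabifiable consonants are /ʃ/, /ŋ/, /ɹ/, /ʒ/; each receives one epenthetic vowel.

4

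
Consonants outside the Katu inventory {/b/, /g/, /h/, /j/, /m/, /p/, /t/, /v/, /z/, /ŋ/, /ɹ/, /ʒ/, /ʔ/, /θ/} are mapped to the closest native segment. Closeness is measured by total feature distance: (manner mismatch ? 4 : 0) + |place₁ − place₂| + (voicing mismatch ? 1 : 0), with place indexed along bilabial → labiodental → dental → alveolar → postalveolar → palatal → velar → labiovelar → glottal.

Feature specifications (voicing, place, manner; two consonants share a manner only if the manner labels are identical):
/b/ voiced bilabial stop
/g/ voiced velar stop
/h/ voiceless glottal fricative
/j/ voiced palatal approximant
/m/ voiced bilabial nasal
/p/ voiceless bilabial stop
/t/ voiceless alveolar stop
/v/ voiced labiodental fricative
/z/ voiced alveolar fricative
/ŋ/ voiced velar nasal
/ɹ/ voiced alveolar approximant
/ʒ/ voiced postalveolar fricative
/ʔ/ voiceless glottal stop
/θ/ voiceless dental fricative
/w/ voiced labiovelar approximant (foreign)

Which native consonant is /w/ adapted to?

/j/ is closest: same manner (approximant), place distance 2 (labiovelar→palatal), same voicing; total 2. Next closest is /ɹ/ at distance 4.

j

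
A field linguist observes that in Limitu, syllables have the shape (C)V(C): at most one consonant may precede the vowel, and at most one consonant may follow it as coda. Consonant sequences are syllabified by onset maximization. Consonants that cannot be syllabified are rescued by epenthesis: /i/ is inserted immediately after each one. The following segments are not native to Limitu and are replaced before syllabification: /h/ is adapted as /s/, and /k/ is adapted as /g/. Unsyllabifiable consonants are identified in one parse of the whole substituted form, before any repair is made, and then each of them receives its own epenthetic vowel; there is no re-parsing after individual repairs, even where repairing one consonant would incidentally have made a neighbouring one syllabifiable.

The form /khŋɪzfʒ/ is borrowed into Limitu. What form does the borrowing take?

gisiŋɪzfiʒi

Substitution: /k/ → /g/, /h/ → /s/, giving /gsŋɪzfʒ/.
Syllabifying with onset maximization leaves /g/, /s/, /f/, /ʒ/ stranded (at most one coda consonant is licensed; onsets are limited to one consonant).
Epenthesis after each stranded consonant: /g/ → /gi/, /s/ → /si/, /f/ → /fi/, /ʒ/ → /ʒi/.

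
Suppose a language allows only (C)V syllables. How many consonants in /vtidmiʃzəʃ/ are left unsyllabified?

Under (C)V, the unsyllabifiable consonants are /v/, /d/, /ʃ/, /ʃ/ (no codas are permitted; onsets are limited to one consonant).

4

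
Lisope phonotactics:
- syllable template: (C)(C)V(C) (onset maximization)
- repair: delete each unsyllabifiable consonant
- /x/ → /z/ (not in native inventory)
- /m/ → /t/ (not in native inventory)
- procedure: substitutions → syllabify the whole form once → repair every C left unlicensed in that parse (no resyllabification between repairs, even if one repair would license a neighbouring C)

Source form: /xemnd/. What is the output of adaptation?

zet

Substitution: /x/ → /z/, /m/ → /t/, giving /zetnd/.
The consonants /n/, /d/ cannot be parsed into a legal (C)(C)V(C) syllable (at most one coda consonant is licensed; onsets may contain at most 2 consonants).
Deletion applies to /n/, /d/.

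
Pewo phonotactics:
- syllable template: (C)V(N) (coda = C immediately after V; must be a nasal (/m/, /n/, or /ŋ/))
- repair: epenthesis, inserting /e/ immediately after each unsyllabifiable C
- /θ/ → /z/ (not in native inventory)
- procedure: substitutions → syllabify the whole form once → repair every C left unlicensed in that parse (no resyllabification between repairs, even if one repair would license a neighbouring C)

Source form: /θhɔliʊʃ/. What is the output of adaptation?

zehɔliʊʃe

Substitution: /θ/ → /z/, giving /zhɔliʊʃ/.
The consonants /z/, /ʃ/ cannot be parsed into a legal (C)V(N) syllable (only a nasal (/m/, /n/, or /ŋ/) is licensed in coda position; onsets are limited to one consonant).
Each unlicensed consonant becomes the onset of a new syllable: /z/ → /ze/, /ʃ/ → /ʃe/.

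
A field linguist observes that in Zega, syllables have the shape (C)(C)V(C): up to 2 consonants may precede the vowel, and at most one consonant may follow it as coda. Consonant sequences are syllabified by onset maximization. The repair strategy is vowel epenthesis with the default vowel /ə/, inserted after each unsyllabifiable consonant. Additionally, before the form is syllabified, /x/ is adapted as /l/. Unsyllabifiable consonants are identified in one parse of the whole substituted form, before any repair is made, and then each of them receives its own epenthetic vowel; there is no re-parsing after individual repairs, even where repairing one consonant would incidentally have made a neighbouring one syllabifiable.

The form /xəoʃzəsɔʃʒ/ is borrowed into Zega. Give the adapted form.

Substitution: /x/ → /l/, giving /ləoʃzəsɔʃʒ/.
Under (C)(C)V(C), the unsyllabifiable consonants are /ʒ/ (at most one coda consonant is licensed; onsets may contain at most 2 consonants).
Each unlicensed consonant becomes the onset of a new syllable: /ʒ/ → /ʒə/.

ləoʃzəsɔʃʒə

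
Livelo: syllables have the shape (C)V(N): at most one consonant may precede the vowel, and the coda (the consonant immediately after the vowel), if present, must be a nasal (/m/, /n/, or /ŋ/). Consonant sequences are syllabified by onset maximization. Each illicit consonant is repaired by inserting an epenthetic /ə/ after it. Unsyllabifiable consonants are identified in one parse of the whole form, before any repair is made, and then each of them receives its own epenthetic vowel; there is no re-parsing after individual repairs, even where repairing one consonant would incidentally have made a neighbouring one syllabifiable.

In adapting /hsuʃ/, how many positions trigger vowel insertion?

2

The unsyllabifiable consonants are /h/, /ʃ/; each receives one epenthetic vowel.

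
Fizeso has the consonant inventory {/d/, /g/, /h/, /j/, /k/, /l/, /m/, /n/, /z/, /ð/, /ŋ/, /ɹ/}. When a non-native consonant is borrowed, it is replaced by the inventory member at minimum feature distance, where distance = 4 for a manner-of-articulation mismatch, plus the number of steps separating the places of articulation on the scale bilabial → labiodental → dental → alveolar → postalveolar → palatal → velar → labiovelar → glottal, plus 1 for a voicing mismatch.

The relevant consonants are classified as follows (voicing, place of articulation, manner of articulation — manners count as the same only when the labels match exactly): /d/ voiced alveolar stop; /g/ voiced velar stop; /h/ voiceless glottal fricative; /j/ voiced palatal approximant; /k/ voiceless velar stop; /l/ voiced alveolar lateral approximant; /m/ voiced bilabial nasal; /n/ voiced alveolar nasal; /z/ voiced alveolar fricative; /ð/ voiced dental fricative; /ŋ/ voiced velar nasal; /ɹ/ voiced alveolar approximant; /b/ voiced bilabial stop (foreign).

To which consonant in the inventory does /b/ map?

d

/d/ is closest: same manner (stop), place distance 3 (bilabial→alveolar), same voicing; total 3. Next closest is /m/ at distance 4.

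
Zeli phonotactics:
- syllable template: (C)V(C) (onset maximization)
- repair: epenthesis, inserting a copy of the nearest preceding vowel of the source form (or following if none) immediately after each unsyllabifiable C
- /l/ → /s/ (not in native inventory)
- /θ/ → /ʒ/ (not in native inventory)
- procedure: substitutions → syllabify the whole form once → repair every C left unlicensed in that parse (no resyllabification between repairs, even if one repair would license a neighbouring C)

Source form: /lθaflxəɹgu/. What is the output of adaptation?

Substitution: /l/ → /s/, /θ/ → /ʒ/, giving /sʒafsxəɹgu/.
Under (C)V(C), the unsyllabifiable consonants are /s/, /s/ (at most one coda consonant is licensed; onsets are limited to one consonant).
Inserting the epenthetic vowel yields /s/ → /sa/, /s/ → /sa/.

saʒafsaxəɹgu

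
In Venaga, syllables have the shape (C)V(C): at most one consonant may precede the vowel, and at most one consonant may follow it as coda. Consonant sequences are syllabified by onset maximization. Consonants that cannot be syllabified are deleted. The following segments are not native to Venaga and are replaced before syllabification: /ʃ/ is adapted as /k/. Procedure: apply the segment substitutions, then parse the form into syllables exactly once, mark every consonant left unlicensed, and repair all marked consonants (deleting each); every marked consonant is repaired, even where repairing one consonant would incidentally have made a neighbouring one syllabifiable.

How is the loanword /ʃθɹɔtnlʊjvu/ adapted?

Substitution: /ʃ/ → /k/, giving /kθɹɔtnlʊjvu/.
The consonants /k/, /θ/, /n/ cannot be parsed into a legal (C)V(C) syllable (at most one coda consonant is licensed; onsets are limited to one consonant).
Deleting the stranded consonants removes /k/, /θ/, /n/.

ɹɔtlʊjvu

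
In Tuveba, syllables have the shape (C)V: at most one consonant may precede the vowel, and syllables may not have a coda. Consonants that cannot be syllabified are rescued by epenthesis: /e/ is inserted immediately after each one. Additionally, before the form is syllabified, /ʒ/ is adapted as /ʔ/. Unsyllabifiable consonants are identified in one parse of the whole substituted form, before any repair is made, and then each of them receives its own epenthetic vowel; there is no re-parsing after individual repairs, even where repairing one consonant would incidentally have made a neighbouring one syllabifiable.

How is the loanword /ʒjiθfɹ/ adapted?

ʔejiθefeɹe

Substitution: /ʒ/ → /ʔ/, giving /ʔjiθfɹ/.
Syllabifying with onset maximization leaves /ʔ/, /θ/, /f/, /ɹ/ stranded (no codas are permitted; onsets are limited to one consonant).
Each unlicensed consonant becomes the onset of a new syllable: /ʔ/ → /ʔe/, /θ/ → /θe/, /f/ → /fe/, /ɹ/ → /ɹe/.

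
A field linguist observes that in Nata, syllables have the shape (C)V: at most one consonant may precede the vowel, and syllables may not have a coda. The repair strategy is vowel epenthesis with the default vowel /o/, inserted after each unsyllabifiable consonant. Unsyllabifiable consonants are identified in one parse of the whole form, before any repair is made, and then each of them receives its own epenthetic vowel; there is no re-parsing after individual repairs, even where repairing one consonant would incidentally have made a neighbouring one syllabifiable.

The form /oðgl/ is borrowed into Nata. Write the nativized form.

The consonants /ð/, /g/, /l/ cannot be parsed into a legal (C)V syllable (no codas are permitted; onsets are limited to one consonant).
Inserting the epenthetic vowel yields /ð/ → /ðo/, /g/ → /go/, /l/ → /lo/.

oðogolo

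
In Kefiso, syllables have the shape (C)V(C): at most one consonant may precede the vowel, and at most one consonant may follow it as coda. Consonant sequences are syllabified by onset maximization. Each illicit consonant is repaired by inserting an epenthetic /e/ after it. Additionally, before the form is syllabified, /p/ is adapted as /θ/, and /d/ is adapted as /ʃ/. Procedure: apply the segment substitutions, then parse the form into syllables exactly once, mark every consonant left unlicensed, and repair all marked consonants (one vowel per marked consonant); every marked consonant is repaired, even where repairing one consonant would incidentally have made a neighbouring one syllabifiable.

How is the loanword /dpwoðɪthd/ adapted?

Substitution: /d/ → /ʃ/, /p/ → /θ/, giving /ʃθwoðɪthʃ/.
Under (C)V(C), the unsyllabifiable consonants are /ʃ/, /θ/, /h/, /ʃ/ (at most one coda consonant is licensed; onsets are limited to one consonant).
Inserting the epenthetic vowel yields /ʃ/ → /ʃe/, /θ/ → /θe/, /h/ → /he/, /ʃ/ → /ʃe/.

ʃeθewoðɪtheʃe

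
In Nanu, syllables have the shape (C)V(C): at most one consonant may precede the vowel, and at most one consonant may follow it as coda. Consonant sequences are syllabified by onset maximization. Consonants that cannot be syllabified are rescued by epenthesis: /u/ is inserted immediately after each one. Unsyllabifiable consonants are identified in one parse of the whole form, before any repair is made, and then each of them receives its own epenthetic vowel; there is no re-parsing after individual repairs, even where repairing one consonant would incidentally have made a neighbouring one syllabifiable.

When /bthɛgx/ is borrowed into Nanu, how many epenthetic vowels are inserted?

3

The unsyllabifiable consonants are /b/, /t/, /x/; each receives one epenthetic vowel.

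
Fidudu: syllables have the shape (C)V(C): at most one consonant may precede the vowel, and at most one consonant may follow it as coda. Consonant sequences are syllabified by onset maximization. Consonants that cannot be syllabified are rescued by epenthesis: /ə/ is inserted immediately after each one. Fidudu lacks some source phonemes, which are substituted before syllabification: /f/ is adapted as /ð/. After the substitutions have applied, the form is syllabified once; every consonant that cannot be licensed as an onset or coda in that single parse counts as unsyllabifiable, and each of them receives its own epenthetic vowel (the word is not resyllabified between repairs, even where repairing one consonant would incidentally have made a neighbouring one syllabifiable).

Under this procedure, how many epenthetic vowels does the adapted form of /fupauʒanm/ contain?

1

After substitution the input is /ðupauʒanm/.
The unsyllabifiable consonants are /m/; each receives one epenthetic vowel.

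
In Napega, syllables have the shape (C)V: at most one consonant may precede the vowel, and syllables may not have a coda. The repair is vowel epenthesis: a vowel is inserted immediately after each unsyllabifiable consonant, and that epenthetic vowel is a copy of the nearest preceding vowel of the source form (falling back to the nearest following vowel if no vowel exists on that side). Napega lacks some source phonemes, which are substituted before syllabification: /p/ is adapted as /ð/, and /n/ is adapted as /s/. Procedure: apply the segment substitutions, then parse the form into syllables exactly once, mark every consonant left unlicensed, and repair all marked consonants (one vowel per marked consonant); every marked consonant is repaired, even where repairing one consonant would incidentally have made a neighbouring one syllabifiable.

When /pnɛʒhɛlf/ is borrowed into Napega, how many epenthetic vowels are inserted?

4

After substitution the input is /ðsɛʒhɛlf/.
The unsyllabifiable consonants are /ð/, /ʒ/, /l/, /f/; each receives one epenthetic vowel.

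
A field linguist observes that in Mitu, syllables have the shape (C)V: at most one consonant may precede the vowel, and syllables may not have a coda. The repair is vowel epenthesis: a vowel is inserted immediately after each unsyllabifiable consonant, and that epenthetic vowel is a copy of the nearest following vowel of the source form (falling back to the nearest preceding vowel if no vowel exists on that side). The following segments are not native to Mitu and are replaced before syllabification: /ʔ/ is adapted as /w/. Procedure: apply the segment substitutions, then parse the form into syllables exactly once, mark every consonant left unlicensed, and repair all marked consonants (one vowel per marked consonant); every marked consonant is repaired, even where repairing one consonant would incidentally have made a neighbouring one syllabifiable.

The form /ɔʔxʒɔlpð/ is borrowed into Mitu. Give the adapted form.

Substitution: /ʔ/ → /w/, giving /ɔwxʒɔlpð/.
Syllabifying with onset maximization leaves /w/, /x/, /l/, /p/, /ð/ stranded (no codas are permitted; onsets are limited to one consonant).
Inserting the epenthetic vowel yields /w/ → /wɔ/, /x/ → /xɔ/, /l/ → /lɔ/, /p/ → /pɔ/, /ð/ → /ðɔ/.

ɔwɔxɔʒɔlɔpɔðɔ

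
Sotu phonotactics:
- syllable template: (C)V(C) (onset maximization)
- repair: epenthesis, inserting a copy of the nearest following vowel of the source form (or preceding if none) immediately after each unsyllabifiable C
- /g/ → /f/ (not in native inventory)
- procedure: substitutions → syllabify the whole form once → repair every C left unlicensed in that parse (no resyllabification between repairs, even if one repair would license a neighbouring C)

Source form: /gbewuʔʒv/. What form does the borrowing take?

Substitution: /g/ → /f/, giving /fbewuʔʒv/.
The consonants /f/, /ʒ/, /v/ cannot be parsed into a legal (C)V(C) syllable (at most one coda consonant is licensed; onsets are limited to one consonant).
Inserting the epenthetic vowel yields /f/ → /fe/, /ʒ/ → /ʒu/, /v/ → /vu/.

febewuʔʒuvu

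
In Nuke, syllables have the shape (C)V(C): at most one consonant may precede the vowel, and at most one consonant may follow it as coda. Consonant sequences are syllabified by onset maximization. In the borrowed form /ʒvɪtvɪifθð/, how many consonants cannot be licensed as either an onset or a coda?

The consonants /ʒ/, /θ/, /ð/ cannot be parsed into a legal (C)V(C) syllable (at most one coda consonant is licensed; onsets are limited to one consonant).

3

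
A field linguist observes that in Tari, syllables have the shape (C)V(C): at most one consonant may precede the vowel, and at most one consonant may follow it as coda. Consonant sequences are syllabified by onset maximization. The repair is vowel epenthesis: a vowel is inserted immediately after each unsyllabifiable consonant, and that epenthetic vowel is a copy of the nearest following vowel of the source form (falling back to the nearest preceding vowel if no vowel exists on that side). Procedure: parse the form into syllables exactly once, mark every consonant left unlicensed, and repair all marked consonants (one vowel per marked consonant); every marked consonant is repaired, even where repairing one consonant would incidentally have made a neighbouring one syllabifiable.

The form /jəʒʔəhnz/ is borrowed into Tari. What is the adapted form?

Syllabifying with onset maximization leaves /n/, /z/ stranded (at most one coda consonant is licensed; onsets are limited to one consonant).
Inserting the epenthetic vowel yields /n/ → /nə/, /z/ → /zə/.

jəʒʔəhnəzə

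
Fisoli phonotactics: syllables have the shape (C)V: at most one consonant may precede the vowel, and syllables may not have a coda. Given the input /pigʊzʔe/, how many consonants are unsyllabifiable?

1

Syllabifying with onset maximization leaves /z/ stranded (no codas are permitted; onsets are limited to one consonant).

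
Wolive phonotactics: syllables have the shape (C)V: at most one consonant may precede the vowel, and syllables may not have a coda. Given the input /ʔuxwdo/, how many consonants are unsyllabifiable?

2

Under (C)V, the unsyllabifiable consonants are /x/, /w/ (no codas are permitted; onsets are limited to one consonant).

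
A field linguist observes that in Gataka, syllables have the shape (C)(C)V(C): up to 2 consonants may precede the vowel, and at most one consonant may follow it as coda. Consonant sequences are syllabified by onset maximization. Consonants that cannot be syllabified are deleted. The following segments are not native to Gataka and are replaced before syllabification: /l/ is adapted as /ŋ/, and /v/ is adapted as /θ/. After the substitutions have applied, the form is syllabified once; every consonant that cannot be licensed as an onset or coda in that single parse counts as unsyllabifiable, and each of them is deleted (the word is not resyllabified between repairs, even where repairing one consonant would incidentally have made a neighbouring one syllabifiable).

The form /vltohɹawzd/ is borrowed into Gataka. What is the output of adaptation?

Substitution: /v/ → /θ/, /l/ → /ŋ/, giving /θŋtohɹawzd/.
Syllabifying with onset maximization leaves /θ/, /z/, /d/ stranded (at most one coda consonant is licensed; onsets may contain at most 2 consonants).
Deleting the stranded consonants removes /θ/, /z/, /d/.

ŋtohɹaw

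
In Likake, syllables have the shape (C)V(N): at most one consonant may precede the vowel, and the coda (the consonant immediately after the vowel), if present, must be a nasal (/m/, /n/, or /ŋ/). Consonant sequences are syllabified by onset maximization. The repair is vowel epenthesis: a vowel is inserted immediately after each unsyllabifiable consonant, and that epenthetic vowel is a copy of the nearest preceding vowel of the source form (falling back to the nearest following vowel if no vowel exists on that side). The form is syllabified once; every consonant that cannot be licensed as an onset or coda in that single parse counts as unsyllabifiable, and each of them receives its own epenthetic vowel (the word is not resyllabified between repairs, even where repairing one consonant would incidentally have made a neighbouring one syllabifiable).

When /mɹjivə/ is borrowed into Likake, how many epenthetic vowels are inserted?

2

The unsyllabifiable consonants are /m/, /ɹ/; each receives one epenthetic vowel.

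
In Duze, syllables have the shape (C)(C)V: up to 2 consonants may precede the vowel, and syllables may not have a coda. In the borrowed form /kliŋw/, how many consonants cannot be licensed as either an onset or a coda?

2

The consonants /ŋ/, /w/ cannot be parsed into a legal (C)(C)V syllable (no codas are permitted; onsets may contain at most 2 consonants).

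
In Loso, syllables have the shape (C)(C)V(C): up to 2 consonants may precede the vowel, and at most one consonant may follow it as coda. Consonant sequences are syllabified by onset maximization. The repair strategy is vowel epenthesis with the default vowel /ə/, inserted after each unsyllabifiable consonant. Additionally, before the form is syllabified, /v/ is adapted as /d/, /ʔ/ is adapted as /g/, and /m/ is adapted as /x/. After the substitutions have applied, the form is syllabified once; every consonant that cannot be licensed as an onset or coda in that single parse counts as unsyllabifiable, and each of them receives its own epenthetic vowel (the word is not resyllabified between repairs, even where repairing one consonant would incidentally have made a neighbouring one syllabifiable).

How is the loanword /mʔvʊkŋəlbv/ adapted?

xəgdʊkŋəlbədə

Substitution: /m/ → /x/, /ʔ/ → /g/, /v/ → /d/, giving /xgdʊkŋəlbd/.
Under (C)(C)V(C), the unsyllabifiable consonants are /x/, /b/, /d/ (at most one coda consonant is licensed; onsets may contain at most 2 consonants).
Each unlicensed consonant becomes the onset of a new syllable: /x/ → /xə/, /b/ → /bə/, /d/ → /də/.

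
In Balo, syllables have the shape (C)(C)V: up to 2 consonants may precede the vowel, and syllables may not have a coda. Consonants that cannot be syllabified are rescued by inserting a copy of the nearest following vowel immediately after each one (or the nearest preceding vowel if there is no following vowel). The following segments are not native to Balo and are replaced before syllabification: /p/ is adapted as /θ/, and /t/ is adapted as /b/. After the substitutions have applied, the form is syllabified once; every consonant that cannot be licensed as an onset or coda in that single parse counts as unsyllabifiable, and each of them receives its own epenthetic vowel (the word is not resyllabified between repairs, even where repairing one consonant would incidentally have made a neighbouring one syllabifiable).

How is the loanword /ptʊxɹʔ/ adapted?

Substitution: /p/ → /θ/, /t/ → /b/, giving /θbʊxɹʔ/.
The consonants /x/, /ɹ/, /ʔ/ cannot be parsed into a legal (C)(C)V syllable (no codas are permitted; onsets may contain at most 2 consonants).
Inserting the epenthetic vowel yields /x/ → /xʊ/, /ɹ/ → /ɹʊ/, /ʔ/ → /ʔʊ/.

θbʊxʊɹʊʔʊ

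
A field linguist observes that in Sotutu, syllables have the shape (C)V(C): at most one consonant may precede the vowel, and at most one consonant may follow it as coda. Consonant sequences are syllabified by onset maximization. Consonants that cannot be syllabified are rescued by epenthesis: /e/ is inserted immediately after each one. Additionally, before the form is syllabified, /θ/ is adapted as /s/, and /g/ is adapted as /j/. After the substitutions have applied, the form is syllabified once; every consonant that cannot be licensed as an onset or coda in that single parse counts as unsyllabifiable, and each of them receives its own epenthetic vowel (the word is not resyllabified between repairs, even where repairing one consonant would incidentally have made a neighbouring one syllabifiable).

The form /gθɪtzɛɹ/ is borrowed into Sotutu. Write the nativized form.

Substitution: /g/ → /j/, /θ/ → /s/, giving /jsɪtzɛɹ/.
The consonants /j/ cannot be parsed into a legal (C)V(C) syllable (at most one coda consonant is licensed; onsets are limited to one consonant).
Epenthesis after each stranded consonant: /j/ → /je/.

jesɪtzɛɹ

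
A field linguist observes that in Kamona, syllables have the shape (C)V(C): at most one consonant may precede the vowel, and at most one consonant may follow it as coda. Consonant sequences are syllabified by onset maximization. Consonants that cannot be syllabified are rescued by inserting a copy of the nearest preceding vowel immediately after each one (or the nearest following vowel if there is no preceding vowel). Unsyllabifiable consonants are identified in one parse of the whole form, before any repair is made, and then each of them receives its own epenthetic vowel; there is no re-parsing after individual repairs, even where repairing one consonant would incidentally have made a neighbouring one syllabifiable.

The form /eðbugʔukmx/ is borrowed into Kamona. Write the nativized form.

eðbugʔukmuxu

Syllabifying with onset maximization leaves /m/, /x/ stranded (at most one coda consonant is licensed; onsets are limited to one consonant).
Epenthesis after each stranded consonant: /m/ → /mu/, /x/ → /xu/.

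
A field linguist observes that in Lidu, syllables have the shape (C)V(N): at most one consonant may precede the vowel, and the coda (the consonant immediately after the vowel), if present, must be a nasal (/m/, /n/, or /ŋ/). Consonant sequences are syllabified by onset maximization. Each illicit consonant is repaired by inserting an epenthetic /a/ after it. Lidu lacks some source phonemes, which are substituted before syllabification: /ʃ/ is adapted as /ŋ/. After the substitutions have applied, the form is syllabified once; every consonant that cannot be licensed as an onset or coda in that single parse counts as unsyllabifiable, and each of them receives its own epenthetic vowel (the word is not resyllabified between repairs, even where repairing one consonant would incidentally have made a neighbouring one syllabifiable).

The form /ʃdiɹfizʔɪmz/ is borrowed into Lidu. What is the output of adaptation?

ŋadiɹafizaʔɪmza

Substitution: /ʃ/ → /ŋ/, giving /ŋdiɹfizʔɪmz/.
Under (C)V(N), the unsyllabifiable consonants are /ŋ/, /ɹ/, /z/, /z/ (only a nasal (/m/, /n/, or /ŋ/) is licensed in coda position; onsets are limited to one consonant).
Inserting the epenthetic vowel yields /ŋ/ → /ŋa/, /ɹ/ → /ɹa/, /z/ → /za/, /z/ → /za/.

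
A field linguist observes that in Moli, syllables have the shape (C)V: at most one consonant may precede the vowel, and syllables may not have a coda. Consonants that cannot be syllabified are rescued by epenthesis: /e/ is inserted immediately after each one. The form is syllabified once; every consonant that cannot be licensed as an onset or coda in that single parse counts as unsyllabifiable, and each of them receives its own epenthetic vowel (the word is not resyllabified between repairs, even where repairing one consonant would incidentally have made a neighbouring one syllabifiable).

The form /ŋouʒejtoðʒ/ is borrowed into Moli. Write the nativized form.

Syllabifying with onset maximization leaves /j/, /ð/, /ʒ/ stranded (no codas are permitted; onsets are limited to one consonant).
Inserting the epenthetic vowel yields /j/ → /je/, /ð/ → /ðe/, /ʒ/ → /ʒe/.

ŋouʒejetoðeʒe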